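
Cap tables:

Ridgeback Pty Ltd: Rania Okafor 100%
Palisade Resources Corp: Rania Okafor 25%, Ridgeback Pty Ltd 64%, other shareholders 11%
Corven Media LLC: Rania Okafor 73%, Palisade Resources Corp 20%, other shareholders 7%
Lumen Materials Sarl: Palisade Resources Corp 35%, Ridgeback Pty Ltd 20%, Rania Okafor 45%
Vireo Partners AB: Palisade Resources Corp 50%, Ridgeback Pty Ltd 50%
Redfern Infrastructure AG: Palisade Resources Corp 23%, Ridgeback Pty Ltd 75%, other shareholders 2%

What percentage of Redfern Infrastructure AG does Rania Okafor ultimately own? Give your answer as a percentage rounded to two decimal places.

Rania reaches Redfern along 3 paths.
Via Palisade: 25% × 23% = 5.75%.
Via Ridgeback → Palisade: 100% × 64% × 23% = 14.72%.
Via Ridgeback: 100% × 75% = 75%.
Total: 5.75% + 14.72% + 75% = 95.47%.

95.47%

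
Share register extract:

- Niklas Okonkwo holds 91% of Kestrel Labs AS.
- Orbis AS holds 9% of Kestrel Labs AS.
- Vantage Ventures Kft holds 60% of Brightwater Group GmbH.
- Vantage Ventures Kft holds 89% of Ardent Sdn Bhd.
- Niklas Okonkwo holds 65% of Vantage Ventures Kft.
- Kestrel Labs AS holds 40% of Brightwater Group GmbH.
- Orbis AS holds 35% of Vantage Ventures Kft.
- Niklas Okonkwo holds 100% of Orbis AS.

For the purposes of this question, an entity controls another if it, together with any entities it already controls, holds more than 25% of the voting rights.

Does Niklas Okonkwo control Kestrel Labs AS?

Niklas holds 100% of Orbis, so Niklas controls Orbis.
Niklas and Orbis together hold 91% + 9% = 100% of Kestrel, so Niklas controls Kestrel.

Yes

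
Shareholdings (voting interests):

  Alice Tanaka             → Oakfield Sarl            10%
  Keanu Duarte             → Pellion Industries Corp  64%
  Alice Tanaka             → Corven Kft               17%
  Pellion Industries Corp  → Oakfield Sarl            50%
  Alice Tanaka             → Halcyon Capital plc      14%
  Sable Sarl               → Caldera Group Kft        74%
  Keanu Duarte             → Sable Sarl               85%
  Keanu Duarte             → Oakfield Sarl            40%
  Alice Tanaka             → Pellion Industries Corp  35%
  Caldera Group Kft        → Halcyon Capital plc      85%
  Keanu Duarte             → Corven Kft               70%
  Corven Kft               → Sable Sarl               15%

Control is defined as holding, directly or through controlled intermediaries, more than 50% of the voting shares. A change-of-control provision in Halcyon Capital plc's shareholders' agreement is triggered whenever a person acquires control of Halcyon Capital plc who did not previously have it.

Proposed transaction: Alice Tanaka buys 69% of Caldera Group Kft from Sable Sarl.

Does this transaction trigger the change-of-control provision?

Yes

The purchase adds only to Alice's holdings (Sable's stake shrinks), so Alice is the only person who could newly come to control Halcyon.
Alice's largest direct stake is 35% in Pellion, which does not meet the threshold, so Alice controls no company.
In Halcyon, Alice's side holds only 14%, not > 50%.
So before the transaction, Alice does not control Halcyon.
After the purchase, Alice holds 69% of Caldera directly, and Sable's stake falls to 5%.
Alice holds 69% of Caldera, so Alice controls Caldera.
Alice and Caldera together hold 14% + 85% = 99% of Halcyon, so Alice controls Halcyon.
Alice did not control Halcyon before and does after, so the clause is triggered.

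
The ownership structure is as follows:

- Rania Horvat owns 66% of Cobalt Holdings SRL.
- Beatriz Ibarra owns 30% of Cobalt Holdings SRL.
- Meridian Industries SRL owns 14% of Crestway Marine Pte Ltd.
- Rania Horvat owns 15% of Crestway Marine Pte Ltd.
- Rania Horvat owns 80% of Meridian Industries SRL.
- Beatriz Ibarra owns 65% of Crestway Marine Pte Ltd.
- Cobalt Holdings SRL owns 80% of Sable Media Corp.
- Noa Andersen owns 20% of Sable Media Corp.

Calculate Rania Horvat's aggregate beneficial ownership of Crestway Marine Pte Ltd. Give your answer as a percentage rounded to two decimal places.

26.20%

Rania reaches Crestway along 2 paths.
Via Meridian: 80% × 14% = 11.2%.
Direct stake: 15% = 15%.
Total: 11.2% + 15% = 26.2%.
Rounded: 26.20%.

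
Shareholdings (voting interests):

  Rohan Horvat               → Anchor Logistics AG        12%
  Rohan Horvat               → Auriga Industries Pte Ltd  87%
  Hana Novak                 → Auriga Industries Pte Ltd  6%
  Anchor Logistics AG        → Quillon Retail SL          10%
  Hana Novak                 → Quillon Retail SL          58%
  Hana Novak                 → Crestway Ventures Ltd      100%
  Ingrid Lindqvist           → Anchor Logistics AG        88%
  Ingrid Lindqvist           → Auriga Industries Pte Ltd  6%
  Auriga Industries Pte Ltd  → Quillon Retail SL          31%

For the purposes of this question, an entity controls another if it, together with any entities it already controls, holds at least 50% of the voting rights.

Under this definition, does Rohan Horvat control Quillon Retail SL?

Rohan holds 87% of Auriga, so Rohan controls Auriga.
In Quillon, Rohan's side holds only 31%, not ≥ 50%.
So Rohan does not control Quillon.

No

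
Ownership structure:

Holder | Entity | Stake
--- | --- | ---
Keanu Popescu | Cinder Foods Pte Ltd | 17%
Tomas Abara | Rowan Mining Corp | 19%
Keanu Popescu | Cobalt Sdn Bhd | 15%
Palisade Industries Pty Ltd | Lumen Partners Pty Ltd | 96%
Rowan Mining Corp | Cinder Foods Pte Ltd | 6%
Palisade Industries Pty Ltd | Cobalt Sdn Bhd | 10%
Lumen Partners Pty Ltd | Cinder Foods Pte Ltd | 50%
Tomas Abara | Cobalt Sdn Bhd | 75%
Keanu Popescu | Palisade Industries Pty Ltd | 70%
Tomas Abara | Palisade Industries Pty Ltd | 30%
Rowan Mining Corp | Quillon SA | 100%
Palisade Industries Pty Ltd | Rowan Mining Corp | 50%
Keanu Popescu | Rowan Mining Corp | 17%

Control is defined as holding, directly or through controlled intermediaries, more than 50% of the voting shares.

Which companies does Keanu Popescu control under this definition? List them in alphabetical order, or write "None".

Keanu holds 70% of Palisade, so Keanu controls Palisade.
Palisade holds 96% of Lumen, so Keanu controls Lumen.
Palisade and Keanu together hold 50% + 17% = 67% of Rowan, so Keanu controls Rowan.
Rowan holds 100% of Quillon, so Keanu controls Quillon.
Rowan and Keanu and Lumen together hold 6% + 17% + 50% = 73% of Cinder, so Keanu controls Cinder.
No other company's threshold is met.

Cinder Foods Pte Ltd, Lumen Partners Pty Ltd, Palisade Industries Pty Ltd, Quillon SA, Rowan Mining Corp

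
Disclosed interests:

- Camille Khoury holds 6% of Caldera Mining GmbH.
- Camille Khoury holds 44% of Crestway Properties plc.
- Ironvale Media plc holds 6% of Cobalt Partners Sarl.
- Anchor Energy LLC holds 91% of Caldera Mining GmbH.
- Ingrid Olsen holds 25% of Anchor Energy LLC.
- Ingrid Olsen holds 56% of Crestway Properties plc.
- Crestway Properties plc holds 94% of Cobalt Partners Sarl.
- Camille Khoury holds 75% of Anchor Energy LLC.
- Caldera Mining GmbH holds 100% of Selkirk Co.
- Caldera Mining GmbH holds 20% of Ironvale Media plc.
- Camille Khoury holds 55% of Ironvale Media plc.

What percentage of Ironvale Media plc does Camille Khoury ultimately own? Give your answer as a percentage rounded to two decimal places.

69.85%

Camille reaches Ironvale along 3 paths.
Via Anchor → Caldera: 75% × 91% × 20% = 13.65%.
Via Caldera: 6% × 20% = 1.2%.
Direct stake: 55% = 55%.
Total: 13.65% + 1.2% + 55% = 69.85%.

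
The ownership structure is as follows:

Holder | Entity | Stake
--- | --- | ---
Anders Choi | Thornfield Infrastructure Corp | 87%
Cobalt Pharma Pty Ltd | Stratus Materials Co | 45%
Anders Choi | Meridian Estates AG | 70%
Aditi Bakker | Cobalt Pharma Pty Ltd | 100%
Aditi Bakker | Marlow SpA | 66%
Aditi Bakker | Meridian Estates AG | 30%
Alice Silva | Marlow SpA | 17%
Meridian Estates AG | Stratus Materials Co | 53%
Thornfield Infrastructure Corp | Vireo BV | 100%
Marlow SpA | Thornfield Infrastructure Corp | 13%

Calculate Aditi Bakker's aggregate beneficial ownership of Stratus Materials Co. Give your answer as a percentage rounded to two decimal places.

Aditi reaches Stratus along 2 paths.
Via Meridian: 30% × 53% = 15.9%.
Via Cobalt: 100% × 45% = 45%.
Total: 15.9% + 45% = 60.9%.
Rounded: 60.90%.

60.90%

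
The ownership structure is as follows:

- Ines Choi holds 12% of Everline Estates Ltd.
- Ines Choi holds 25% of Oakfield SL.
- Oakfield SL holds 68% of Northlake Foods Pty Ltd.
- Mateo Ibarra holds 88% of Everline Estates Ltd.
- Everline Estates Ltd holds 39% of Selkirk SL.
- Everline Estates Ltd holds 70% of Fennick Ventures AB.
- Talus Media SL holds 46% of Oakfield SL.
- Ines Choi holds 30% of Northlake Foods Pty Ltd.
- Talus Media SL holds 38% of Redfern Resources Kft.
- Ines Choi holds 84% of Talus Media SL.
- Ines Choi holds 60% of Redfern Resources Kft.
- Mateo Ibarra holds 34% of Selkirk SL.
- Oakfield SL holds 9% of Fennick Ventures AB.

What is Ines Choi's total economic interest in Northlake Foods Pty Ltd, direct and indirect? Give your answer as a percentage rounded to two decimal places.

73.28%

Ines reaches Northlake along 3 paths.
Direct stake: 30% = 30%.
Via Oakfield: 25% × 68% = 17%.
Via Talus → Oakfield: 84% × 46% × 68% = 26.2752%.
Total: 30% + 17% + 26.2752% = 73.2752%.
Rounded: 73.28%.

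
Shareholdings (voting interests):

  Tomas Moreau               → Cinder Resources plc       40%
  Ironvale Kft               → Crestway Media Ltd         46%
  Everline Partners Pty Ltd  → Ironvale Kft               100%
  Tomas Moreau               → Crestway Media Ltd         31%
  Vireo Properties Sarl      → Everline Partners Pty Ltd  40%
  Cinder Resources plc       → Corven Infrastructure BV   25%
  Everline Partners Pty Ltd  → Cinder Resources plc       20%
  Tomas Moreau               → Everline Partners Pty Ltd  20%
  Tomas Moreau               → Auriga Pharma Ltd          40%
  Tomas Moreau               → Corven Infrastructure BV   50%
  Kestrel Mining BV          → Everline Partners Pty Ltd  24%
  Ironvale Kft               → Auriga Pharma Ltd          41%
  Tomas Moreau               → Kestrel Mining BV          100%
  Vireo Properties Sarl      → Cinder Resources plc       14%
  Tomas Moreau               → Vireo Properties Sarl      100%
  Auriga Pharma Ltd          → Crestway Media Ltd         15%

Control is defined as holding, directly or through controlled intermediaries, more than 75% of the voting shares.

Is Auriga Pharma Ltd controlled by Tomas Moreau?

Tomas holds 100% of Vireo, so Tomas controls Vireo.
Tomas holds 100% of Kestrel, so Tomas controls Kestrel.
Vireo and Tomas and Kestrel together hold 40% + 20% + 24% = 84% of Everline, so Tomas controls Everline.
Everline holds 100% of Ironvale, so Tomas controls Ironvale.
Tomas and Ironvale together hold 40% + 41% = 81% of Auriga, so Tomas controls Auriga.

Yes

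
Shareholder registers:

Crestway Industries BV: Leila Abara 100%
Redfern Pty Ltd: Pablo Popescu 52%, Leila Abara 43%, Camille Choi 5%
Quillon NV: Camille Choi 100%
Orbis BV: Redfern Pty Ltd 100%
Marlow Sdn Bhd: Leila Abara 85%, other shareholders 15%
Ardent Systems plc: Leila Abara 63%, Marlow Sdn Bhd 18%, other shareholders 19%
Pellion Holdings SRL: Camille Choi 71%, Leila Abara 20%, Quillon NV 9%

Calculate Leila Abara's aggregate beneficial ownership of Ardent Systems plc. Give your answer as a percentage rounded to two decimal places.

Leila reaches Ardent along 2 paths.
Direct stake: 63% = 63%.
Via Marlow: 85% × 18% = 15.3%.
Total: 63% + 15.3% = 78.3%.
Rounded: 78.30%.

78.30%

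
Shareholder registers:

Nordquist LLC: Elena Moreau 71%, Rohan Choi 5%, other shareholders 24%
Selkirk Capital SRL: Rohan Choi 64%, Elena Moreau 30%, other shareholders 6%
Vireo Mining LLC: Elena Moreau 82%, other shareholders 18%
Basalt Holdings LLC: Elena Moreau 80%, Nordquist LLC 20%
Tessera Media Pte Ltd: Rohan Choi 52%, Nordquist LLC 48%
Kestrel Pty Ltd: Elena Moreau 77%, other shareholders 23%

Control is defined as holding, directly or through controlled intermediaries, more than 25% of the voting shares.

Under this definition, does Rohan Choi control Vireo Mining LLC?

Rohan holds 64% of Selkirk, so Rohan controls Selkirk.
Rohan holds 52% of Tessera, so Rohan controls Tessera.
Neither Rohan nor any entity Rohan controls holds any voting interest in Vireo.
So Rohan does not control Vireo.

No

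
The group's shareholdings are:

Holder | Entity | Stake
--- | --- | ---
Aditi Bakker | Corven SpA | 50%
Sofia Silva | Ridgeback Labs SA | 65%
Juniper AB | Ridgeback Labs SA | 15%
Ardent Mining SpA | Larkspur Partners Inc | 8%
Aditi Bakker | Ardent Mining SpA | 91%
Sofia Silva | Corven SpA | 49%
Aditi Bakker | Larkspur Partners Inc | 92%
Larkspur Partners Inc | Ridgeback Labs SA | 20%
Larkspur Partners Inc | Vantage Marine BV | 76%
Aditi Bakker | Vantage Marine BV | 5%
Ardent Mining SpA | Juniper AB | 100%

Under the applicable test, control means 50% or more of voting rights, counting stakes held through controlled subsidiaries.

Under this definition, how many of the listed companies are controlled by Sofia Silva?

1

Sofia holds 65% of Ridgeback, so Sofia controls Ridgeback.
No other company's threshold is met.
Sofia controls 1 company.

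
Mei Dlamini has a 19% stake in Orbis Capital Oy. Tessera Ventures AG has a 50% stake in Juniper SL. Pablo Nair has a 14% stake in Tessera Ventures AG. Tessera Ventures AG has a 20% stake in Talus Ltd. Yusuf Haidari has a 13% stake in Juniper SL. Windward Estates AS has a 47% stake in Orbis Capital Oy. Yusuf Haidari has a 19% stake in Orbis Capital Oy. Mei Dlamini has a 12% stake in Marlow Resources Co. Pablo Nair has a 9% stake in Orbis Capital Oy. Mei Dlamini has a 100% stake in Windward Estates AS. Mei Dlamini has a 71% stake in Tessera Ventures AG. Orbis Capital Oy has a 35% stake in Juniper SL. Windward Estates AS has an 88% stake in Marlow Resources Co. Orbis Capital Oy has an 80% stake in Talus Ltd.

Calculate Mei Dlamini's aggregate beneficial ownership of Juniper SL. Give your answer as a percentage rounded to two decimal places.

58.60%

Mei reaches Juniper along 3 paths.
Via Windward → Orbis: 100% × 47% × 35% = 16.45%.
Via Orbis: 19% × 35% = 6.65%.
Via Tessera: 71% × 50% = 35.5%.
Total: 16.45% + 6.65% + 35.5% = 58.6%.
Rounded: 58.60%.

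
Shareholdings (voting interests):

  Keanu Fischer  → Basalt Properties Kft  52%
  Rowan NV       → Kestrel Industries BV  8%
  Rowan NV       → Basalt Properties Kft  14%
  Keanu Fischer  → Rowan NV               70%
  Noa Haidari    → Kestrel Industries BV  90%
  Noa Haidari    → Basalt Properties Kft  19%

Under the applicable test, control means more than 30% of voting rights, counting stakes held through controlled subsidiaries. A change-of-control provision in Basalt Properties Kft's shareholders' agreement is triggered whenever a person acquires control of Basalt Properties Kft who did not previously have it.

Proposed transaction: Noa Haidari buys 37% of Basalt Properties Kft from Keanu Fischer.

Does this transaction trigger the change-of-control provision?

Yes

The purchase adds only to Noa's holdings (Keanu's stake shrinks), so Noa is the only person who could newly come to control Basalt.
Noa holds 90% of Kestrel, so Noa controls Kestrel.
In Basalt, Noa's side holds only 19%, not > 30%.
So before the transaction, Noa does not control Basalt.
After the purchase, Noa's direct stake in Basalt rises to 19% + 37% = 56%, and Keanu's stake falls to 15%.
Noa holds 56% of Basalt, so Noa controls Basalt.
Noa did not control Basalt before and does after, so the clause is triggered.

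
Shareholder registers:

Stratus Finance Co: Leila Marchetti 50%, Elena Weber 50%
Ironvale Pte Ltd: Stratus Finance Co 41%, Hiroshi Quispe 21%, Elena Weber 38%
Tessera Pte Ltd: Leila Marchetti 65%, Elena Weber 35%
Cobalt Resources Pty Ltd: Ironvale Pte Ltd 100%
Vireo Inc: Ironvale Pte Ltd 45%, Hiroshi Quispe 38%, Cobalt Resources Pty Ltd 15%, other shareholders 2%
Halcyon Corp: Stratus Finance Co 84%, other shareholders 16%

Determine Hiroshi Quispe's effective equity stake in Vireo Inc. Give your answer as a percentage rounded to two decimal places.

Hiroshi reaches Vireo along 3 paths.
Via Ironvale: 21% × 45% = 9.45%.
Direct stake: 38% = 38%.
Via Ironvale → Cobalt: 21% × 100% × 15% = 3.15%.
Total: 9.45% + 38% + 3.15% = 50.6%.
Rounded: 50.60%.

50.60%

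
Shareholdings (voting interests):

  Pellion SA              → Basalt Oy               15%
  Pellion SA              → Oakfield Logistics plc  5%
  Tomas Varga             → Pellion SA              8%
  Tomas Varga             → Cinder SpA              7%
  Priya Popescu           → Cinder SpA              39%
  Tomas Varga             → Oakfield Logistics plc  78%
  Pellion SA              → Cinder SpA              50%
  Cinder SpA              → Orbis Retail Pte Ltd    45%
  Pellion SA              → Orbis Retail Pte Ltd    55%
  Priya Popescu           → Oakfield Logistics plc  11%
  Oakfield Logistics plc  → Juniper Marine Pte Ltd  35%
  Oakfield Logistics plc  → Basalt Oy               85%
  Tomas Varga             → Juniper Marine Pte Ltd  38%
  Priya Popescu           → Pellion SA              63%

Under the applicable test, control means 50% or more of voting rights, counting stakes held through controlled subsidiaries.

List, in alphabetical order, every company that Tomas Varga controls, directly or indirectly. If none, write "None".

Tomas holds 78% of Oakfield, so Tomas controls Oakfield.
Tomas and Oakfield together hold 38% + 35% = 73% of Juniper, so Tomas controls Juniper.
Oakfield holds 85% of Basalt, so Tomas controls Basalt.
No other company's threshold is met.

Basalt Oy, Juniper Marine Pte Ltd, Oakfield Logistics plc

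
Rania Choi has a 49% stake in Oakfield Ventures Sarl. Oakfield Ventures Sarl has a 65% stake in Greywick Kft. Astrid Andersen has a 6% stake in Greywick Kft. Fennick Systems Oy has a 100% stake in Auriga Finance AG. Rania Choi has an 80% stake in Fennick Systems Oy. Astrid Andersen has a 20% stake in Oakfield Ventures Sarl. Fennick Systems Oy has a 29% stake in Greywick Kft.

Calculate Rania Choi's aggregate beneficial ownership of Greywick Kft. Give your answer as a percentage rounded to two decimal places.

Rania reaches Greywick along 2 paths.
Via Fennick: 80% × 29% = 23.2%.
Via Oakfield: 49% × 65% = 31.85%.
Total: 23.2% + 31.85% = 55.05%.

55.05%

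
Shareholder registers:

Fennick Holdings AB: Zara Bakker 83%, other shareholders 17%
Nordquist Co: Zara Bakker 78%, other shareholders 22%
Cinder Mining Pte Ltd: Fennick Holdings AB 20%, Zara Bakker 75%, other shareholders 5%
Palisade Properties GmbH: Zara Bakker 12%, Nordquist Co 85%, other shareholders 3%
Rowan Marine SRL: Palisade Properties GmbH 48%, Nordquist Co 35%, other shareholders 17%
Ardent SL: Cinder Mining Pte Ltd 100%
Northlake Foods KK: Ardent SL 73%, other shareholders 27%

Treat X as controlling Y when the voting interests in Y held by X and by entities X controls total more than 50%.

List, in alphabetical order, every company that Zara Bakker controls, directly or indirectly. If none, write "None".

Ardent SL, Cinder Mining Pte Ltd, Fennick Holdings AB, Nordquist Co, Northlake Foods KK, Palisade Properties GmbH, Rowan Marine SRL

Zara holds 83% of Fennick, so Zara controls Fennick.
Zara holds 78% of Nordquist, so Zara controls Nordquist.
Fennick and Zara together hold 20% + 75% = 95% of Cinder, so Zara controls Cinder.
Zara and Nordquist together hold 12% + 85% = 97% of Palisade, so Zara controls Palisade.
Palisade and Nordquist together hold 48% + 35% = 83% of Rowan, so Zara controls Rowan.
Cinder holds 100% of Ardent, so Zara controls Ardent.
Ardent holds 73% of Northlake, so Zara controls Northlake.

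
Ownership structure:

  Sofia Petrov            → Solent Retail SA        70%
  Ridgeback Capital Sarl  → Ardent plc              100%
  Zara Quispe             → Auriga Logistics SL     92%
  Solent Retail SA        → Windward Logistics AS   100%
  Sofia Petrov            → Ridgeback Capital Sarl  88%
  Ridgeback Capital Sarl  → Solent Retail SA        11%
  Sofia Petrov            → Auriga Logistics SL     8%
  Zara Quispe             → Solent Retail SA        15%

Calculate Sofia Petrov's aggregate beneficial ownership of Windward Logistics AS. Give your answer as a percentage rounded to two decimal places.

Sofia reaches Windward along 2 paths.
Via Solent: 70% × 100% = 70%.
Via Ridgeback → Solent: 88% × 11% × 100% = 9.68%.
Total: 70% + 9.68% = 79.68%.

79.68%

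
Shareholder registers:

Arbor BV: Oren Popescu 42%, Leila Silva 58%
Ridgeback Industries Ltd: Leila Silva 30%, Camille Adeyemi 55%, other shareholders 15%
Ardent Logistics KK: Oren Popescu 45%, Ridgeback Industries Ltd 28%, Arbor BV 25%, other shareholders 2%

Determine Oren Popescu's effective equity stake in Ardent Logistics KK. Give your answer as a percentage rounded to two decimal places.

55.50%

Oren reaches Ardent along 2 paths.
Direct stake: 45% = 45%.
Via Arbor: 42% × 25% = 10.5%.
Total: 45% + 10.5% = 55.5%.
Rounded: 55.50%.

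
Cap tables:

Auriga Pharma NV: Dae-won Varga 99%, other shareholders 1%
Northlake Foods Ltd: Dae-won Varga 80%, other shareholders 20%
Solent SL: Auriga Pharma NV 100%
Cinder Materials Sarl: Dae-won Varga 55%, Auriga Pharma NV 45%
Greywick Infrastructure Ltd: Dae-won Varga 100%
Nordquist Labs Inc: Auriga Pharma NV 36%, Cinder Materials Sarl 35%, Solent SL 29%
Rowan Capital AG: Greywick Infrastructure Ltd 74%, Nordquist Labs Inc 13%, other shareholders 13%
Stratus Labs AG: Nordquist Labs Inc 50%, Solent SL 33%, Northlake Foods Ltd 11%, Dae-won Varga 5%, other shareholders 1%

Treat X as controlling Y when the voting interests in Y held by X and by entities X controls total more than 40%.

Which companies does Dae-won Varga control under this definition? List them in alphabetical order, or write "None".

Auriga Pharma NV, Cinder Materials Sarl, Greywick Infrastructure Ltd, Nordquist Labs Inc, Northlake Foods Ltd, Rowan Capital AG, Solent SL, Stratus Labs AG

Dae-won holds 99% of Auriga, so Dae-won controls Auriga.
Dae-won holds 80% of Northlake, so Dae-won controls Northlake.
Auriga holds 100% of Solent, so Dae-won controls Solent.
Dae-won and Auriga together hold 55% + 45% = 100% of Cinder, so Dae-won controls Cinder.
Dae-won holds 100% of Greywick, so Dae-won controls Greywick.
Auriga and Cinder and Solent together hold 36% + 35% + 29% = 100% of Nordquist, so Dae-won controls Nordquist.
Greywick and Nordquist together hold 74% + 13% = 87% of Rowan, so Dae-won controls Rowan.
Nordquist and Solent and Northlake and Dae-won together hold 50% + 33% + 11% + 5% = 99% of Stratus, so Dae-won controls Stratus.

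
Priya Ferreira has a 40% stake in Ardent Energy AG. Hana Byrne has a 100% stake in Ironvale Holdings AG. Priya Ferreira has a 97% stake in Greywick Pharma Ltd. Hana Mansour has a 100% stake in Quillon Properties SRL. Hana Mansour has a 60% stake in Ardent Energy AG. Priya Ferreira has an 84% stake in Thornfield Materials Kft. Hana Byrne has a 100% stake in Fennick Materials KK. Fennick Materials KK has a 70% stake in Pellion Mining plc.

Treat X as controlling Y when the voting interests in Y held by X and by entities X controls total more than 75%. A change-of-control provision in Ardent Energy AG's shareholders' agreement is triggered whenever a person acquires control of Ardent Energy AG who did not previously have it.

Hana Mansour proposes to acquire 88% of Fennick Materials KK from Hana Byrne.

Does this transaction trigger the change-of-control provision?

No

The purchase adds only to Hana Mansour's holdings (Hana Byrne's stake shrinks), so Hana Mansour is the only person who could newly come to control Ardent.
Hana Mansour holds 100% of Quillon, so Hana Mansour controls Quillon.
In Ardent, Hana Mansour's side holds only 60%, not > 75%.
So before the transaction, Hana Mansour does not control Ardent.
After the purchase, Hana Mansour holds 88% of Fennick directly, and Hana Byrne's stake falls to 12%.
Hana Mansour holds 88% of Fennick, so Hana Mansour controls Fennick.
After the transaction, Hana Mansour's side holds 60% of Ardent, not > 75%, so Hana Mansour still does not control Ardent.
No new person acquires control, so the clause is not triggered.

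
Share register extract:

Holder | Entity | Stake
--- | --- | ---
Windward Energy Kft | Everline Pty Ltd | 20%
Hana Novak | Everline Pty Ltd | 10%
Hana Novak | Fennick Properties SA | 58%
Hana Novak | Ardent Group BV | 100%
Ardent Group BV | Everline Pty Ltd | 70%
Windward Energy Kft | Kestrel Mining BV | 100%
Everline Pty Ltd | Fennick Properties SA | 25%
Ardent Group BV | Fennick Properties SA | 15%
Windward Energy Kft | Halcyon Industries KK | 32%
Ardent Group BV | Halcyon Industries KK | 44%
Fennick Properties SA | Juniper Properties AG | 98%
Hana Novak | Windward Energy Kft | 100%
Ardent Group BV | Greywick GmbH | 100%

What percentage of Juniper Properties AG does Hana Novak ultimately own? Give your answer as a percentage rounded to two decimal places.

Hana reaches Juniper along 5 paths.
Via Ardent → Everline → Fennick: 100% × 70% × 25% × 98% = 17.15%.
Via Windward → Everline → Fennick: 100% × 20% × 25% × 98% = 4.9%.
Via Everline → Fennick: 10% × 25% × 98% = 2.45%.
Via Fennick: 58% × 98% = 56.84%.
Via Ardent → Fennick: 100% × 15% × 98% = 14.7%.
Total: 17.15% + 4.9% + 2.45% + 56.84% + 14.7% = 96.04%.

96.04%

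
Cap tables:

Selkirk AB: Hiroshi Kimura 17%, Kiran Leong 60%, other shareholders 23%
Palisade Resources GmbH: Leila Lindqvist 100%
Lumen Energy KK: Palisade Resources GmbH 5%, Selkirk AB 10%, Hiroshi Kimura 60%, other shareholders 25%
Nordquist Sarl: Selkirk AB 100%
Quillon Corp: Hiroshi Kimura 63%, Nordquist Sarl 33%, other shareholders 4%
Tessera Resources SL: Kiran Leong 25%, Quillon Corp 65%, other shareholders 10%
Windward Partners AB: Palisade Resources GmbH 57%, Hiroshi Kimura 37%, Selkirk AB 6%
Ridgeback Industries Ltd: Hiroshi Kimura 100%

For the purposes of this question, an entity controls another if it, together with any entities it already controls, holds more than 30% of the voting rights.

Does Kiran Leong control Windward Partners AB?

Kiran holds 60% of Selkirk, so Kiran controls Selkirk.
Selkirk holds 100% of Nordquist, so Kiran controls Nordquist.
Nordquist holds 33% of Quillon, so Kiran controls Quillon.
Kiran and Quillon together hold 25% + 65% = 90% of Tessera, so Kiran controls Tessera.
In Windward, Kiran's side holds only 6%, not > 30%.
So Kiran does not control Windward.

No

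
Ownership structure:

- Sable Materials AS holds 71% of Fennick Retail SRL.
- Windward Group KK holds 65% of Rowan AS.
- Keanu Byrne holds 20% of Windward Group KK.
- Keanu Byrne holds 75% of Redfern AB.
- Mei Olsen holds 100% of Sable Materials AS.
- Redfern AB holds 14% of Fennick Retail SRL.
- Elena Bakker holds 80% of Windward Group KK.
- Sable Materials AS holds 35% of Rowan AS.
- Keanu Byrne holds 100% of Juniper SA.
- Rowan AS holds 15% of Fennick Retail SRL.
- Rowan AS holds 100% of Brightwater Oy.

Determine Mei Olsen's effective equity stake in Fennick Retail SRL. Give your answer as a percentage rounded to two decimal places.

76.25%

Mei reaches Fennick along 2 paths.
Via Sable → Rowan: 100% × 35% × 15% = 5.25%.
Via Sable: 100% × 71% = 71%.
Total: 5.25% + 71% = 76.25%.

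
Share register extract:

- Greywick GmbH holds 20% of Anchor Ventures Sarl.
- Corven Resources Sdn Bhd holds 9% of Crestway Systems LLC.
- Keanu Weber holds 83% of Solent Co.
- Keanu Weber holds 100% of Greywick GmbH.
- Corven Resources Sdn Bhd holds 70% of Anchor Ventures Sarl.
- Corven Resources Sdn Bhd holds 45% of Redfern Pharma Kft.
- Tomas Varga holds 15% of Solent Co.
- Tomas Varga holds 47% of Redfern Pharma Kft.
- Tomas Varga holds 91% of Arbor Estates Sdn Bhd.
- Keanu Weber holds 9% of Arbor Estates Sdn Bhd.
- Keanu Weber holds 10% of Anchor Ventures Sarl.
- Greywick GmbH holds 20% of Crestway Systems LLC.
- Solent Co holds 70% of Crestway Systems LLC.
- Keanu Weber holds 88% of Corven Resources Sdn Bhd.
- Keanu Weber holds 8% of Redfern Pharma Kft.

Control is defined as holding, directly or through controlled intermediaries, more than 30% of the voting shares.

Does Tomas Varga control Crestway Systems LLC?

No

Tomas holds 91% of Arbor, so Tomas controls Arbor.
Tomas holds 47% of Redfern, so Tomas controls Redfern.
Neither Tomas nor any entity Tomas controls holds any voting interest in Crestway.
So Tomas does not control Crestway.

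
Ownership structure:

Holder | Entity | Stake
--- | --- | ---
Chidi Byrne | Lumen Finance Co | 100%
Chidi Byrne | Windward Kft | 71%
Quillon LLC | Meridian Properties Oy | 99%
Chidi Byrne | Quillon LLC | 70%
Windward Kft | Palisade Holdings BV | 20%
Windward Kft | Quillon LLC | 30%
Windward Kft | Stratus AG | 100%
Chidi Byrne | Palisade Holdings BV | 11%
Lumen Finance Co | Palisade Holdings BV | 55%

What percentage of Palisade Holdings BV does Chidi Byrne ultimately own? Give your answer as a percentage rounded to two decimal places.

80.20%

Chidi reaches Palisade along 3 paths.
Via Lumen: 100% × 55% = 55%.
Direct stake: 11% = 11%.
Via Windward: 71% × 20% = 14.2%.
Total: 55% + 11% + 14.2% = 80.2%.
Rounded: 80.20%.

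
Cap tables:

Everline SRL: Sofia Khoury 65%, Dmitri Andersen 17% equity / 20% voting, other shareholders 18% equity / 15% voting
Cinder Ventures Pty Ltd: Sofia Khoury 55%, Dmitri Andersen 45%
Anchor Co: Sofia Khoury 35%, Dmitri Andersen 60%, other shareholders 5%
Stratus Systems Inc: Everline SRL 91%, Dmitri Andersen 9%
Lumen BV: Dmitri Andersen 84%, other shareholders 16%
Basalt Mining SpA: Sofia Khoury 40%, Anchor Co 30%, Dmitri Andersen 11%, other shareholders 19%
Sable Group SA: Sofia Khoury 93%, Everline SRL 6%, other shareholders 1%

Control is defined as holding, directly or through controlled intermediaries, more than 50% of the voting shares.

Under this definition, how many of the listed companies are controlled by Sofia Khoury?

4

Sofia holds 65% of Everline, so Sofia controls Everline.
Sofia holds 55% of Cinder, so Sofia controls Cinder.
Everline holds 91% of Stratus, so Sofia controls Stratus.
Sofia and Everline together hold 93% + 6% = 99% of Sable, so Sofia controls Sable.
No other company's threshold is met.
Sofia controls 4 companies.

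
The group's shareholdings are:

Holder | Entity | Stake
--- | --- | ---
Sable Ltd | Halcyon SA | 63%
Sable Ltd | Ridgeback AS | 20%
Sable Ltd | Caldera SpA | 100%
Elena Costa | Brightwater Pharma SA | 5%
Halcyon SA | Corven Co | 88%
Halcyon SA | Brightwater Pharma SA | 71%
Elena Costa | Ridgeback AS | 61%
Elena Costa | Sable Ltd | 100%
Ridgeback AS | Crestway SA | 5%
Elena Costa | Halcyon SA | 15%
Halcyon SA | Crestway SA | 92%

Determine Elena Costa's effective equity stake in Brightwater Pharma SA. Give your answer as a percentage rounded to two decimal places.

Elena reaches Brightwater along 3 paths.
Via Halcyon: 15% × 71% = 10.65%.
Via Sable → Halcyon: 100% × 63% × 71% = 44.73%.
Direct stake: 5% = 5%.
Total: 10.65% + 44.73% + 5% = 60.38%.

60.38%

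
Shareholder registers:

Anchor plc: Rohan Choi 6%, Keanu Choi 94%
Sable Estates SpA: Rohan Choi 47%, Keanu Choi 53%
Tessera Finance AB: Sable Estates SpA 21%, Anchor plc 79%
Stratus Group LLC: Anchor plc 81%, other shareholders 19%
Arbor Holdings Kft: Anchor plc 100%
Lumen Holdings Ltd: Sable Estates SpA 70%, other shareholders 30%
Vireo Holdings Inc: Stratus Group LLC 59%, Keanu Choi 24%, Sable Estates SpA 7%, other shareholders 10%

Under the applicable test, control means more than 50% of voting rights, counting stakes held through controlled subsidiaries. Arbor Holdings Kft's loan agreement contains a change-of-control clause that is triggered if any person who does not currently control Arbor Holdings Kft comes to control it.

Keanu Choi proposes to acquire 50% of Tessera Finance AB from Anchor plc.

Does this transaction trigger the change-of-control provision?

No

The purchase adds only to Keanu's holdings (Anchor's stake shrinks), so Keanu is the only person who could newly come to control Arbor.
Keanu holds 94% of Anchor, so Keanu controls Anchor.
Anchor holds 100% of Arbor, so Keanu controls Arbor.
So Keanu already controls Arbor before the transaction.
After the purchase, Keanu holds 50% of Tessera directly, and Anchor's stake falls to 29%.
Keanu controlled Arbor already, so this is not a new person acquiring control; every other person's position is unchanged or reduced.
No new person acquires control, so the clause is not triggered.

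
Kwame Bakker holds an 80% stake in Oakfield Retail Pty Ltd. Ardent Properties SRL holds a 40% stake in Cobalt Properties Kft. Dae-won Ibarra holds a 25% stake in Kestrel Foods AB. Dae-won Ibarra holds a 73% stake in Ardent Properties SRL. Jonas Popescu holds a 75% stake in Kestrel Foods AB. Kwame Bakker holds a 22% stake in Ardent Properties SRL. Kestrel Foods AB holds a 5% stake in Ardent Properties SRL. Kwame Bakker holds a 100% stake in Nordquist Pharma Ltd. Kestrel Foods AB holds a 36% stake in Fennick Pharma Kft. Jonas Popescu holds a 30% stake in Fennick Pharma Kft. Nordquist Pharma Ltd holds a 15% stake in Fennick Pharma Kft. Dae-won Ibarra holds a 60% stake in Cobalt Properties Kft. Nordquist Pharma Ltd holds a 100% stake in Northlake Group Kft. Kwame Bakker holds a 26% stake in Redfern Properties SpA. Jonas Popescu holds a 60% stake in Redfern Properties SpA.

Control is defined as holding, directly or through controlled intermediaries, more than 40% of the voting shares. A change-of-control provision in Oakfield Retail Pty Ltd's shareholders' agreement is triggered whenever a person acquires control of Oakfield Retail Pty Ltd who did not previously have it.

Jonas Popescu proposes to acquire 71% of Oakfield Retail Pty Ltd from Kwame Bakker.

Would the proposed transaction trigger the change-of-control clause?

The purchase adds only to Jonas's holdings (Kwame's stake shrinks), so Jonas is the only person who could newly come to control Oakfield.
Jonas holds 75% of Kestrel, so Jonas controls Kestrel.
Kestrel and Jonas together hold 36% + 30% = 66% of Fennick, so Jonas controls Fennick.
Jonas holds 60% of Redfern, so Jonas controls Redfern.
Neither Jonas nor any entity Jonas controls holds any voting interest in Oakfield.
So before the transaction, Jonas does not control Oakfield.
After the purchase, Jonas holds 71% of Oakfield directly, and Kwame's stake falls to 9%.
Jonas holds 71% of Oakfield, so Jonas controls Oakfield.
Jonas did not control Oakfield before and does after, so the clause is triggered.

Yes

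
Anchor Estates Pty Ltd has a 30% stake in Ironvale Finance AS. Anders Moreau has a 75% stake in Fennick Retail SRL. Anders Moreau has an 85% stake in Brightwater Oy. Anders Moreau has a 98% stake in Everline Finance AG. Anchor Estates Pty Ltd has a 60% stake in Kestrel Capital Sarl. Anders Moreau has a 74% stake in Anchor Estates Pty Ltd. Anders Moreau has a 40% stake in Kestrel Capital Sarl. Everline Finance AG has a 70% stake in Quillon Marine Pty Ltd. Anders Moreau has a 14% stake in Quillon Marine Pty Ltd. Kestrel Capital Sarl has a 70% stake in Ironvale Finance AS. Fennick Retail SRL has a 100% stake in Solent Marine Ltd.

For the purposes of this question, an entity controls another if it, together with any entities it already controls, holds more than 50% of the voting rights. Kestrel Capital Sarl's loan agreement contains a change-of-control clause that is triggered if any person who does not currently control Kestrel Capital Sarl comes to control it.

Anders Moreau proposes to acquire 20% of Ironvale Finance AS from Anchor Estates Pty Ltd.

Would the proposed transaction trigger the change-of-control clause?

No

The purchase adds only to Anders's holdings (Anchor's stake shrinks), so Anders is the only person who could newly come to control Kestrel.
Anders holds 74% of Anchor, so Anders controls Anchor.
Anders and Anchor together hold 40% + 60% = 100% of Kestrel, so Anders controls Kestrel.
So Anders already controls Kestrel before the transaction.
After the purchase, Anders holds 20% of Ironvale directly, and Anchor's stake falls to 10%.
Anders controlled Kestrel already, so this is not a new person acquiring control; every other person's position is unchanged or reduced.
No new person acquires control, so the clause is not triggered.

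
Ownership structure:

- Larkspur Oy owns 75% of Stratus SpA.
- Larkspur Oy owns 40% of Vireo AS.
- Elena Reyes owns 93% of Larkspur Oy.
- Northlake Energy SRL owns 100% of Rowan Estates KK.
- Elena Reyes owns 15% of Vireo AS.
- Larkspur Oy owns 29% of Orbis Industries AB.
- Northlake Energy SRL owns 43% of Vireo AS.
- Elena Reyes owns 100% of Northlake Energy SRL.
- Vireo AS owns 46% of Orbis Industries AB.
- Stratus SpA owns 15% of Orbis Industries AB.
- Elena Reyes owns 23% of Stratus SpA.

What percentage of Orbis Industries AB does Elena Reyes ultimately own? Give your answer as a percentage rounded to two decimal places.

84.67%

Elena reaches Orbis along 6 paths.
Via Stratus: 23% × 15% = 3.45%.
Via Larkspur → Stratus: 93% × 75% × 15% = 10.4625%.
Via Larkspur → Vireo: 93% × 40% × 46% = 17.112%.
Via Vireo: 15% × 46% = 6.9%.
Via Northlake → Vireo: 100% × 43% × 46% = 19.78%.
Via Larkspur: 93% × 29% = 26.97%.
Total: 3.45% + 10.4625% + 17.112% + 6.9% + 19.78% + 26.97% = 84.6745%.
Rounded: 84.67%.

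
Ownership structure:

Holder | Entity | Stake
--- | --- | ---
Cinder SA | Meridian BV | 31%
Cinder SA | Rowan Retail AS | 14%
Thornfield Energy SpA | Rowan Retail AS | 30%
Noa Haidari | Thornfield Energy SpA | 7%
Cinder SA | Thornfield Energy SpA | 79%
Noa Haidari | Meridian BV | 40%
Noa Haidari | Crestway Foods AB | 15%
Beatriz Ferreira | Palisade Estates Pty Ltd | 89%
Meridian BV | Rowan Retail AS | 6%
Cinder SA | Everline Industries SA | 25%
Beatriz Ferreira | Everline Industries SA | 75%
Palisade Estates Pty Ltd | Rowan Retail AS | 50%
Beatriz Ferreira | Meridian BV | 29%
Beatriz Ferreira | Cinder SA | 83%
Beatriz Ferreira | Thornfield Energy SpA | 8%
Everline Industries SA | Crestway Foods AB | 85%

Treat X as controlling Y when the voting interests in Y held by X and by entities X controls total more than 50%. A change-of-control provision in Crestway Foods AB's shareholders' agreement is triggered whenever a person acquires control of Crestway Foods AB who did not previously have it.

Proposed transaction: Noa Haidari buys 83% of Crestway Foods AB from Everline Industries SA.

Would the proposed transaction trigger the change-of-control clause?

The purchase adds only to Noa's holdings (Everline's stake shrinks), so Noa is the only person who could newly come to control Crestway.
Noa's largest direct stake is 40% in Meridian, which does not meet the threshold, so Noa controls no company.
In Crestway, Noa's side holds only 15%, not > 50%.
So before the transaction, Noa does not control Crestway.
After the purchase, Noa's direct stake in Crestway rises to 15% + 83% = 98%, and Everline's stake falls to 2%.
Noa holds 98% of Crestway, so Noa controls Crestway.
Noa did not control Crestway before and does after, so the clause is triggered.

Yes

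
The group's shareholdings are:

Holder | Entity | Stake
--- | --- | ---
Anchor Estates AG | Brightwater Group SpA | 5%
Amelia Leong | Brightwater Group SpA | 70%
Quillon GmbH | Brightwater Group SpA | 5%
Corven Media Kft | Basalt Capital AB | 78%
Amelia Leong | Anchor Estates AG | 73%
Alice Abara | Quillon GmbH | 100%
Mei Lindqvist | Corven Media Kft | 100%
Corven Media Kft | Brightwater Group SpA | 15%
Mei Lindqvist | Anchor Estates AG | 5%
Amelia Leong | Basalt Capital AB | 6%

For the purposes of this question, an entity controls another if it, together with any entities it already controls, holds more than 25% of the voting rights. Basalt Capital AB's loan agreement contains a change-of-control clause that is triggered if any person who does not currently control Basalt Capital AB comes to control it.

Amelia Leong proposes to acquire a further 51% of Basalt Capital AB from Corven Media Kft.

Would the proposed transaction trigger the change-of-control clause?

The purchase adds only to Amelia's holdings (Corven's stake shrinks), so Amelia is the only person who could newly come to control Basalt.
Amelia holds 73% of Anchor, so Amelia controls Anchor.
Amelia and Anchor together hold 70% + 5% = 75% of Brightwater, so Amelia controls Brightwater.
In Basalt, Amelia's side holds only 6%, not > 25%.
So before the transaction, Amelia does not control Basalt.
After the purchase, Amelia's direct stake in Basalt rises to 6% + 51% = 57%, and Corven's stake falls to 27%.
Amelia holds 57% of Basalt, so Amelia controls Basalt.
Amelia did not control Basalt before and does after, so the clause is triggered.

Yes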